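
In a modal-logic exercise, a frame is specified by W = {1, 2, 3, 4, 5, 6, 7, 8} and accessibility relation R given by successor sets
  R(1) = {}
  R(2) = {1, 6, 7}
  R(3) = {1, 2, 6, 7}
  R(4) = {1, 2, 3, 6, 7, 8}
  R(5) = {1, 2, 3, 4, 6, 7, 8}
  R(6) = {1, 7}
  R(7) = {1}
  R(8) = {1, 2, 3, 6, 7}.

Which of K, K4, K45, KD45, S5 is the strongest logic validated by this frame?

K4

Transitive (axiom 4): yes — every two-step R-path is closed by a direct edge.
Euclidean (axiom 5): no — 2 R 1 and 2 R 6, but not 1 R 6.
Serial (axiom D): no — 1 has no R-successor.
Reflexive (axiom T): no — 1 is not related to itself.
So F validates K, K4; K45 would additionally require R to be Euclidean. The strongest is K4.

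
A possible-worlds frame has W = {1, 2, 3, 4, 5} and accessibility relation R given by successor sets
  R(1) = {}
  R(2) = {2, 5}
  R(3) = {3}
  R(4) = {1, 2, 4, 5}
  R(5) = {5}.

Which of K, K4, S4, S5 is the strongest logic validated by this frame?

K4

Transitive (axiom 4): yes — every two-step R-path is closed by a direct edge.
Reflexive (axiom T): no — 1 is not related to itself.
Euclidean (axiom 5): no — 4 R 1 and 4 R 2, but not 1 R 2.
So F validates K, K4; S4 would additionally require R to be reflexive. The strongest is K4.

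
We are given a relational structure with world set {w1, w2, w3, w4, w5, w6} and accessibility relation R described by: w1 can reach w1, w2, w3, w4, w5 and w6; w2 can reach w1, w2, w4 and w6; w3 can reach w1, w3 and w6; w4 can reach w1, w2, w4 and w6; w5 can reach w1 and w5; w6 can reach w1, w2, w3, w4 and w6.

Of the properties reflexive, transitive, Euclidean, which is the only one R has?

Reflexive: yes — every world is R-related to itself.
Transitive: no — w2 R w1 and w1 R w3, but not w2 R w3.
Euclidean: no — w1 R w2 and w1 R w3, but not w2 R w3.
Only reflexive holds.

reflexive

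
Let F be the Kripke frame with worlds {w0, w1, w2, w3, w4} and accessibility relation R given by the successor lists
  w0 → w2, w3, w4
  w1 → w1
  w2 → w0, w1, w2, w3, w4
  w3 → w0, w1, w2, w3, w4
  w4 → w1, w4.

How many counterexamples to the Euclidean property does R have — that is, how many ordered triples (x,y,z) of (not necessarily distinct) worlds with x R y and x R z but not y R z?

21

Enumerating: (w0,w4,w2), (w0,w4,w3), (w2,w0,w0), (w2,w0,w1), (w2,w1,w0), (w2,w1,w2), (w2,w1,w3), (w2,w1,w4), (w2,w4,w0), (w2,w4,w2), (w2,w4,w3), (w3,w0,w0), … and 9 more.
Total: 21.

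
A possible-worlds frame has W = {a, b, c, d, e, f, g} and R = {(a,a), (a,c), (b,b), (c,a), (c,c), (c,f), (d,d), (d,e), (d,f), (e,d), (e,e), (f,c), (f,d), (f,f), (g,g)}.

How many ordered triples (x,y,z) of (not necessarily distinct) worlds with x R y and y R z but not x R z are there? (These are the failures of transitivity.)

Enumerating: (a,c,f), (c,f,d), (d,f,c), (e,d,f), (f,c,a), (f,d,e).

6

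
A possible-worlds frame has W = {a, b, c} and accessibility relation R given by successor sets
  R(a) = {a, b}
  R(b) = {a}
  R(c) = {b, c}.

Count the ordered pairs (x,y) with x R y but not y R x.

1

Enumerating: (c,b).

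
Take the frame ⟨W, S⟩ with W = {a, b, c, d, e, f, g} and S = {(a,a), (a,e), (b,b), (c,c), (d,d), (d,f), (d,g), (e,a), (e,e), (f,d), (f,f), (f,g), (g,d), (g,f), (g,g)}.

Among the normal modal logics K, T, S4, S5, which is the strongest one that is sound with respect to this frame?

S5

Reflexive (axiom T): yes — every world is S-related to itself.
Transitive (axiom 4): yes — every two-step S-path is closed by a direct edge.
Euclidean (axiom 5): yes — any two successors of a common world are S-related.
So F validates K, T, S4, S5. The strongest is S5.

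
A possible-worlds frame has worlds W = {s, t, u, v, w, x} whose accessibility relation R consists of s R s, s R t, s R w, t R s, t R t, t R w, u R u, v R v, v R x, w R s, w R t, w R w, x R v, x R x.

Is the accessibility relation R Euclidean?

Euclidean: yes — any two successors of a common world are R-related.

Yes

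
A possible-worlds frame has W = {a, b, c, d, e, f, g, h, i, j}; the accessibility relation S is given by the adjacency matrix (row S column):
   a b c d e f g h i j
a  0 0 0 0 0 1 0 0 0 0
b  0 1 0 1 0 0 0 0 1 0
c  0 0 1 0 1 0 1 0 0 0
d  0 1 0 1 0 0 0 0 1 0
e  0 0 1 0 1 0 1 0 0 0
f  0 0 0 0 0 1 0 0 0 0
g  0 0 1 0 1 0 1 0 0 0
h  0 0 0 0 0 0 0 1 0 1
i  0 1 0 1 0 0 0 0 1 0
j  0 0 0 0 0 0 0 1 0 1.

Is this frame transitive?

Transitive: yes — every two-step S-path is closed by a direct edge.

Yes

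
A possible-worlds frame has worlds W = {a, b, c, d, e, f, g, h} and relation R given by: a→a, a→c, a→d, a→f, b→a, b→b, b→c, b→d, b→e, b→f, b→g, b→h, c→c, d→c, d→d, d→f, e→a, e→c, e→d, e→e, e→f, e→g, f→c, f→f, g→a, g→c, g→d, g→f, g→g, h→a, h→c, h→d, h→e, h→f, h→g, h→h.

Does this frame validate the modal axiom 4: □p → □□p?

Axiom 4 corresponds to the accessibility relation being transitive.
Transitive: yes — every two-step R-path is closed by a direct edge.

Yes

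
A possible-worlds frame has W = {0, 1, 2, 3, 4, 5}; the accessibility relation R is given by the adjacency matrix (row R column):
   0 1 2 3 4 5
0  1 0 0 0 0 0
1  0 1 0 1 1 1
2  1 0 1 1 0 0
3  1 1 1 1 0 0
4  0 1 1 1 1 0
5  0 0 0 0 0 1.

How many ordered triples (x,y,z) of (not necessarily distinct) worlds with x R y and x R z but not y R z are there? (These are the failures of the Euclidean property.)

Enumerating: (1,3,4), (1,3,5), (1,4,5), (1,5,1), (1,5,3), (1,5,4), (2,0,2), (2,0,3), (3,0,1), (3,0,2), (3,0,3), (3,1,0), (3,1,2), (3,2,1), (4,1,2), (4,2,1), (4,2,4), (4,3,4).

18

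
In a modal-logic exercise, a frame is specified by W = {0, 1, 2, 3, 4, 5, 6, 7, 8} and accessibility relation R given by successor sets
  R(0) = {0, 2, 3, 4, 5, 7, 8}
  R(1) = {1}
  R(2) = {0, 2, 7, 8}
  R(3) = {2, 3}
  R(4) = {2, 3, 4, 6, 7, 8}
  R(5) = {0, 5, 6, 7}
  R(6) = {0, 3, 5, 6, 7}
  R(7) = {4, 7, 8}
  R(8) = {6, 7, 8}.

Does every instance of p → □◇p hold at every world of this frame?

Axiom B corresponds to the accessibility relation being symmetric.
Symmetric: no — 0 R 3 but not 3 R 0.

No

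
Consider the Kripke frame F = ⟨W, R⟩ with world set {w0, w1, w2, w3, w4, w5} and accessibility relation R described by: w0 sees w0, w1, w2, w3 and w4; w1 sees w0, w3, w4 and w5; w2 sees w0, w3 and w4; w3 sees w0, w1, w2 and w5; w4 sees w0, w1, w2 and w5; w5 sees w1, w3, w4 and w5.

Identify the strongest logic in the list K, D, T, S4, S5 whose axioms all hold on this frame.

D

Serial (axiom D): yes — every world has a successor (e.g. w0 R w0).
Reflexive (axiom T): no — w1 is not related to itself.
Transitive (axiom 4): no — w0 R w1 and w1 R w5, but not w0 R w5.
Euclidean (axiom 5): no — w0 R w1 and w0 R w2, but not w1 R w2.
So F validates K, D; T would additionally require R to be reflexive. The strongest is D.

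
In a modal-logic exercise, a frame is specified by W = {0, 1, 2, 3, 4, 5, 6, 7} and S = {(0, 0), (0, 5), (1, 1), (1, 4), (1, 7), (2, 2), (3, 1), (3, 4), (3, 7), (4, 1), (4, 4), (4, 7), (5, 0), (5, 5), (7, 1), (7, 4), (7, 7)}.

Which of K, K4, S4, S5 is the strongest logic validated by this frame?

Transitive (axiom 4): yes — every two-step S-path is closed by a direct edge.
Reflexive (axiom T): no — 3 is not related to itself.
Euclidean (axiom 5): yes — any two successors of a common world are S-related.
So F validates K, K4; S4 would additionally require S to be reflexive. The strongest is K4.

K4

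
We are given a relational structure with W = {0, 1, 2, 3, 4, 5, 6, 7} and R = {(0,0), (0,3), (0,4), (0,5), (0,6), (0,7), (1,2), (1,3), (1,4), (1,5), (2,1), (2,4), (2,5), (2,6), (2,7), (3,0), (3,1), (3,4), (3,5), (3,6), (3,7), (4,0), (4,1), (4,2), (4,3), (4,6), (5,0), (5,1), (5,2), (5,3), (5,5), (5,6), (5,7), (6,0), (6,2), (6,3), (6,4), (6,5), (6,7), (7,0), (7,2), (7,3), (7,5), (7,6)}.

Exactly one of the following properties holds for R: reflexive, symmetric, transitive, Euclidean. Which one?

Reflexive: no — 1 is not related to itself.
Symmetric: yes — every pair in R has its reverse in R.
Transitive: no — 0 R 3 and 3 R 1, but not 0 R 1.
Euclidean: no — 0 R 4 and 0 R 5, but not 4 R 5.
Only symmetric holds.

symmetric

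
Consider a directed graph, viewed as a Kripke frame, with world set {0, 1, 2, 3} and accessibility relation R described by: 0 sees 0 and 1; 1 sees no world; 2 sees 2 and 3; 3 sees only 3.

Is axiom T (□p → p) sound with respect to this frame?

No

Axiom T corresponds to the accessibility relation being reflexive.
Reflexive: no — 1 is not related to itself.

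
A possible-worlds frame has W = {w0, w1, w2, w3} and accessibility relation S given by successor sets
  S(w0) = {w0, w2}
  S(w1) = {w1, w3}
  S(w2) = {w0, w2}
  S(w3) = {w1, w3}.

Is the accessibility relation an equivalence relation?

Reflexive: yes — every world is S-related to itself.
Symmetric: yes — every pair in S has its reverse in S.
Transitive: yes — every two-step S-path is closed by a direct edge.
So S is an equivalence relation.

Yes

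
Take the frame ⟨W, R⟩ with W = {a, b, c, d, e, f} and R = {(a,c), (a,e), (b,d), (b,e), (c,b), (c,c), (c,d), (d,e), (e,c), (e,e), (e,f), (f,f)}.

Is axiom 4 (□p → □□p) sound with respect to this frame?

No

By correspondence theory, 4 is valid on a frame iff R is transitive.
Transitive: no — a R c and c R b, but not a R b.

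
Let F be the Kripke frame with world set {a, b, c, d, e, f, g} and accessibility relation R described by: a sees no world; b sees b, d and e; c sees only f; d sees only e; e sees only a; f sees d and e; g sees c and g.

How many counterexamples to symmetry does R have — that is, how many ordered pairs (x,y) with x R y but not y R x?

8

Enumerating: (b,d), (b,e), (c,f), (d,e), (e,a), (f,d), (f,e), (g,c).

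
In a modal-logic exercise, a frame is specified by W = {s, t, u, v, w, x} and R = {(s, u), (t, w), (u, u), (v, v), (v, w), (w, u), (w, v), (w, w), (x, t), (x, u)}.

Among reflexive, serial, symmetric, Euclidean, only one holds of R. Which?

serial

Reflexive: no — s is not related to itself.
Serial: yes — every world has a successor (e.g. s R u).
Symmetric: no — s R u but not u R s.
Euclidean: no — w R u and w R v, but not u R v.
Only serial holds.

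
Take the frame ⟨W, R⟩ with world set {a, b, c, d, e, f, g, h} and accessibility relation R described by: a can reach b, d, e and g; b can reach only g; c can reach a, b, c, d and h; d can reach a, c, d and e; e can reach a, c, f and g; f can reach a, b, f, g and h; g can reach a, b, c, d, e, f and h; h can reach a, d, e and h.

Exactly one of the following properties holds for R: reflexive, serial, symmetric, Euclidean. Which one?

serial

Reflexive: no — a is not related to itself.
Serial: yes — every world has a successor (e.g. a R b).
Symmetric: no — a R b but not b R a.
Euclidean: no — a R b and a R d, but not b R d.
Only serial holds.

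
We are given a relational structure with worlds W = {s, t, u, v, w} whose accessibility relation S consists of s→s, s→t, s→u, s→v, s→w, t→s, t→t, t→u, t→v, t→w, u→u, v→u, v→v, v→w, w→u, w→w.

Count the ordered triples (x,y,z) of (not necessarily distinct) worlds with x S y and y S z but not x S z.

0

S is transitive; there are no such tuples.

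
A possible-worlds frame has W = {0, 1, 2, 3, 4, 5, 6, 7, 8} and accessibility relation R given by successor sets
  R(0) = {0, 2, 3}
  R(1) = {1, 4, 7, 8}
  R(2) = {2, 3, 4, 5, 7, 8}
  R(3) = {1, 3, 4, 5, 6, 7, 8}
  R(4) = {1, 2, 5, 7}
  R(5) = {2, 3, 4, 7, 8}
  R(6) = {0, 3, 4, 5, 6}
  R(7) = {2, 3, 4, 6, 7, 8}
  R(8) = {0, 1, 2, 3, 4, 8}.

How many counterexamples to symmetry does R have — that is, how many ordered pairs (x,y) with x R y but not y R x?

15

Enumerating: (0,2), (0,3), (1,7), (2,3), (3,1), (3,4), (5,7), (5,8), (6,0), (6,4), (6,5), (7,6), (7,8), (8,0), (8,4).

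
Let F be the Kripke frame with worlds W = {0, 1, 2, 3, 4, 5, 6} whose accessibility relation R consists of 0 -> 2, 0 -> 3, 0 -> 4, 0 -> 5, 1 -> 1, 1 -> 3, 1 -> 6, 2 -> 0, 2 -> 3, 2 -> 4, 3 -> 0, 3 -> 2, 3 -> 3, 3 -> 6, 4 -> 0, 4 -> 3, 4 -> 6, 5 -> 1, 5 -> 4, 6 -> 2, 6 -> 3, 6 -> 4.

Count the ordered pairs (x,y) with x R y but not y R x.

Enumerating: (0,5), (1,3), (1,6), (2,4), (4,3), (5,1), (5,4), (6,2).

8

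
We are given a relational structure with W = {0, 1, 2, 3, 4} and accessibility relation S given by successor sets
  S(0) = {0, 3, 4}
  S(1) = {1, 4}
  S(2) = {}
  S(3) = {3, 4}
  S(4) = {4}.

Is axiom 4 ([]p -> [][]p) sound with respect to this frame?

Axiom 4 corresponds to the accessibility relation being transitive.
Transitive: yes — every two-step S-path is closed by a direct edge.

Yes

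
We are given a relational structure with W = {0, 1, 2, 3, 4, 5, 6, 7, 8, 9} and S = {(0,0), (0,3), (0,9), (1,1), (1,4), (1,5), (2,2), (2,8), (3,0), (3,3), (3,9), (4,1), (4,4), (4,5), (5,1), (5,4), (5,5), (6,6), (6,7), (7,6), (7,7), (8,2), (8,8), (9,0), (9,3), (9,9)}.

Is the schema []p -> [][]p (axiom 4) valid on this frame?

Yes

Axiom 4 corresponds to the accessibility relation being transitive.
Transitive: yes — every two-step S-path is closed by a direct edge.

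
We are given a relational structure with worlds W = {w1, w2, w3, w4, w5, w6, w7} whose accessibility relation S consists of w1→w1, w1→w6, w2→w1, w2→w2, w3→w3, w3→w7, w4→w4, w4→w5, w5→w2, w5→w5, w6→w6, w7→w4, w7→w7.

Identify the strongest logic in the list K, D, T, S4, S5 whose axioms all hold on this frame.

T

Serial (axiom D): yes — every world has a successor (e.g. w1 S w1).
Reflexive (axiom T): yes — every world is S-related to itself.
Transitive (axiom 4): no — w2 S w1 and w1 S w6, but not w2 S w6.
Euclidean (axiom 5): no — w1 S w6 and w1 S w1, but not w6 S w1.
So F validates K, D, T; S4 would additionally require S to be transitive. The strongest is T.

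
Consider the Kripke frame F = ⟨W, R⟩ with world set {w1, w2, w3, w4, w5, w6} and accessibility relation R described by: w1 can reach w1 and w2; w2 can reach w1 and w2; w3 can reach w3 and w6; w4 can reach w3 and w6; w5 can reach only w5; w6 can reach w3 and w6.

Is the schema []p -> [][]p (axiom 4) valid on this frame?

The schema 4 characterises exactly the transitive frames.
Transitive: yes — every two-step R-path is closed by a direct edge.

Yes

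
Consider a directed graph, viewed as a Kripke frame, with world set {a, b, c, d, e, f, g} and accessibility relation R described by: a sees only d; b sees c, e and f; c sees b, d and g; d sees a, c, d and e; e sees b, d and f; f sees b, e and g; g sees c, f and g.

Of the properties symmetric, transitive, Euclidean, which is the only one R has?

symmetric

Symmetric: yes — every pair in R has its reverse in R.
Transitive: no — a R d and d R c, but not a R c.
Euclidean: no — b R c and b R e, but not c R e.
Only symmetric holds.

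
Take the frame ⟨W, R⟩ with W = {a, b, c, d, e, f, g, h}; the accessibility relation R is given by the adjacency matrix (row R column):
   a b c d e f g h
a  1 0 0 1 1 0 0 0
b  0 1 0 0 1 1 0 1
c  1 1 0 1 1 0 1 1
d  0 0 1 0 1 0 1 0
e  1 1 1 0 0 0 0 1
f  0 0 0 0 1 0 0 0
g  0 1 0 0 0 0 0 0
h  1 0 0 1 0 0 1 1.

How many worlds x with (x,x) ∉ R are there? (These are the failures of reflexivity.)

5

Enumerating: c, d, e, f, g.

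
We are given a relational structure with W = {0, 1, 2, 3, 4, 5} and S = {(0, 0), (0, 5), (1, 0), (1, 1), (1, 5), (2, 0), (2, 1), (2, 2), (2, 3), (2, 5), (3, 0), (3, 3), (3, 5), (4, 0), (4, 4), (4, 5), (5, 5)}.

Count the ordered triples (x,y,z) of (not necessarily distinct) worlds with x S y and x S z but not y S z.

21

Enumerating: (0,5,0), (1,0,1), (1,5,0), (1,5,1), (2,0,1), (2,0,2), (2,0,3), (2,1,2), (2,1,3), (2,3,1), (2,3,2), (2,5,0), … and 9 more.
Total: 21.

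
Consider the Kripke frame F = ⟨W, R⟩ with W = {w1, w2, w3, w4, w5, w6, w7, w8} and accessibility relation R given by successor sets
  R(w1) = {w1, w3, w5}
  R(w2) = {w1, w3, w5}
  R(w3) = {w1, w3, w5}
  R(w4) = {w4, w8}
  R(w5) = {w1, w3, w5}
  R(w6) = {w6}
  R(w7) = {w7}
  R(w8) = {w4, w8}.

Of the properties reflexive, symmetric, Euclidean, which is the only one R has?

Reflexive: no — w2 is not related to itself.
Symmetric: no — w2 R w1 but not w1 R w2.
Euclidean: yes — any two successors of a common world are R-related.
Only Euclidean holds.

Euclidean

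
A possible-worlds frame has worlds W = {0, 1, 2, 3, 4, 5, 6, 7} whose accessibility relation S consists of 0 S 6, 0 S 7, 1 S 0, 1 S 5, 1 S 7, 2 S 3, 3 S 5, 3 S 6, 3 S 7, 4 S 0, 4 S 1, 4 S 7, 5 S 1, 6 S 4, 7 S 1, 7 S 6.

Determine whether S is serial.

Serial: yes — every world has a successor (e.g. 0 S 6).

Yes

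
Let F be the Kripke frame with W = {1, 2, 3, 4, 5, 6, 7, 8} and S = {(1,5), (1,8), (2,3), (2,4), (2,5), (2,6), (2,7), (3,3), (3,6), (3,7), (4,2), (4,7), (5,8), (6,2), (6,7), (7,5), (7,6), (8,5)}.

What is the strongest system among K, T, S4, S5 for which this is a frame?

K

Reflexive (axiom T): no — 1 is not related to itself.
Transitive (axiom 4): no — 2 S 5 and 5 S 8, but not 2 S 8.
Euclidean (axiom 5): no — 2 S 3 and 2 S 4, but not 3 S 4.
So F validates K; T would additionally require S to be reflexive. The strongest is K.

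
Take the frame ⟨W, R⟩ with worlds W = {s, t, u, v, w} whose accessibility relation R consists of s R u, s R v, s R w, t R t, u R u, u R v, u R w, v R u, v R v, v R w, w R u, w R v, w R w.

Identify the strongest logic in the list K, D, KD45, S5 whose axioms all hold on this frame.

Serial (axiom D): yes — every world has a successor (e.g. s R u).
Euclidean (axiom 5): yes — any two successors of a common world are R-related.
Transitive (axiom 4): yes — every two-step R-path is closed by a direct edge.
Reflexive (axiom T): no — s is not related to itself.
So F validates K, D, KD45; S5 would additionally require R to be reflexive. The strongest is KD45.

KD45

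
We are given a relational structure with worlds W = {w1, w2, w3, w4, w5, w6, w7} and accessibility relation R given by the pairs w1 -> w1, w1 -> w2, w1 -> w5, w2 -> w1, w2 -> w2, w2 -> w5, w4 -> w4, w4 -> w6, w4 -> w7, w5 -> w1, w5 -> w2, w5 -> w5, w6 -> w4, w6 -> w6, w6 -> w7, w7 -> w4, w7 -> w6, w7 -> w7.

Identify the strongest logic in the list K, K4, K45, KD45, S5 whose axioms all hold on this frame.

K45

Transitive (axiom 4): yes — every two-step R-path is closed by a direct edge.
Euclidean (axiom 5): yes — any two successors of a common world are R-related.
Serial (axiom D): no — w3 has no R-successor.
Reflexive (axiom T): no — w3 is not related to itself.
So F validates K, K4, K45; KD45 would additionally require R to be serial. The strongest is K45.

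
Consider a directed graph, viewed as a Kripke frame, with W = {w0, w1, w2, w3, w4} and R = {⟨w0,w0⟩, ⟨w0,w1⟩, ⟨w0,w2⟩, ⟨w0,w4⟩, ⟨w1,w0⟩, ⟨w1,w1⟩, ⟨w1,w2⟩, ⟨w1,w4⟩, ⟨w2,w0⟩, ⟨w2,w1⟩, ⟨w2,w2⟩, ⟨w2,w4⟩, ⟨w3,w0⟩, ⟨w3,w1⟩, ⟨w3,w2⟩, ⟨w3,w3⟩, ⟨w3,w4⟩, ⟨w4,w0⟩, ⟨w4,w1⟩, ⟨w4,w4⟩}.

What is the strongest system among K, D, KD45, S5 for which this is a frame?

D

Serial (axiom D): yes — every world has a successor (e.g. w0 R w0).
Euclidean (axiom 5): no — w0 R w4 and w0 R w2, but not w4 R w2.
Transitive (axiom 4): no — w4 R w0 and w0 R w2, but not w4 R w2.
Reflexive (axiom T): yes — every world is R-related to itself.
So F validates K, D; KD45 would additionally require R to be Euclidean and transitive. The strongest is D.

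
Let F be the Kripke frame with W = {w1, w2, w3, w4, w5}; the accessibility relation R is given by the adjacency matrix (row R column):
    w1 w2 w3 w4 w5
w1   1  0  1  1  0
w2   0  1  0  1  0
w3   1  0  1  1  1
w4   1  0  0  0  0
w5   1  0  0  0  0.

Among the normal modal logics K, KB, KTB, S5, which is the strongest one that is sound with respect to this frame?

K

Symmetric (axiom B): no — w2 R w4 but not w4 R w2.
Reflexive (axiom T): no — w4 is not related to itself.
Euclidean (axiom 5): no — w1 R w4 and w1 R w3, but not w4 R w3.
So F validates K; KB would additionally require R to be symmetric. The strongest is K.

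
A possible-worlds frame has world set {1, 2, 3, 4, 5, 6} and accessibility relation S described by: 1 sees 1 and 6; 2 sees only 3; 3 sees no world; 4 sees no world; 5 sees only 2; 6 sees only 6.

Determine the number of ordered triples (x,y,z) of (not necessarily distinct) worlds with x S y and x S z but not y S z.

Enumerating: (1,6,1), (2,3,3), (5,2,2).

3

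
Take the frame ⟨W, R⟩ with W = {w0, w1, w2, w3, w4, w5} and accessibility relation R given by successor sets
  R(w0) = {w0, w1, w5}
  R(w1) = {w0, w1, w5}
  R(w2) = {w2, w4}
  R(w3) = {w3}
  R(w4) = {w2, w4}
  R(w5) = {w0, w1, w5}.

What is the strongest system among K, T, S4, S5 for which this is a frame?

Reflexive (axiom T): yes — every world is R-related to itself.
Transitive (axiom 4): yes — every two-step R-path is closed by a direct edge.
Euclidean (axiom 5): yes — any two successors of a common world are R-related.
So F validates K, T, S4, S5. The strongest is S5.

S5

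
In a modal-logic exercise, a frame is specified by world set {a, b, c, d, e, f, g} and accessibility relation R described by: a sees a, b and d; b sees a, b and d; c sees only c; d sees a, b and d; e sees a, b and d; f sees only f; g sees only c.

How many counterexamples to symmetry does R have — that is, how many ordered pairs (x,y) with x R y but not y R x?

Enumerating: (e,a), (e,b), (e,d), (g,c).

4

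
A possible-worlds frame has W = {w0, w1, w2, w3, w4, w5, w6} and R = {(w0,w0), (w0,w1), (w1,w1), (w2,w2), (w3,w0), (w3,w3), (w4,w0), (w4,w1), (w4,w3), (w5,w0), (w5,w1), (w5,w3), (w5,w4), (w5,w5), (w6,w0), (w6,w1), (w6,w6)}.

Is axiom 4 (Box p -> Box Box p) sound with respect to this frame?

No

By correspondence theory, 4 is valid on a frame iff R is transitive.
Transitive: no — w3 R w0 and w0 R w1, but not w3 R w1.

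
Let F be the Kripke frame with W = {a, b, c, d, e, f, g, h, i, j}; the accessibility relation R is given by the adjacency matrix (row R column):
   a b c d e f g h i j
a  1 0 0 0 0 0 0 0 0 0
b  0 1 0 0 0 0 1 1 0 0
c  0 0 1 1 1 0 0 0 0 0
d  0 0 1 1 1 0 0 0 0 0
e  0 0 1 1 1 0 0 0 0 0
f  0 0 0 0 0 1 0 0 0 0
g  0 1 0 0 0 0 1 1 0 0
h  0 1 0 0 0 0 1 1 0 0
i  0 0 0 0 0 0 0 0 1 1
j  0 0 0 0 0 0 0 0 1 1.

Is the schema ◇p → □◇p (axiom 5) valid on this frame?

Yes

Axiom 5 corresponds to the accessibility relation being Euclidean.
Euclidean: yes — any two successors of a common world are R-related.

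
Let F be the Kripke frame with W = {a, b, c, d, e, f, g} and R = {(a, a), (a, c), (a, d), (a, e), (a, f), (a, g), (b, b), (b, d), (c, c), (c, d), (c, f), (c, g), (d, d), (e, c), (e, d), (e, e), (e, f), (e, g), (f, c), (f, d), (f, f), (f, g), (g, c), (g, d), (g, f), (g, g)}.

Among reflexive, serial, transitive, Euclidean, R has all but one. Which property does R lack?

Reflexive: yes — every world is R-related to itself.
Serial: yes — every world has a successor (e.g. a R a).
Transitive: yes — every two-step R-path is closed by a direct edge.
Euclidean: no — a R c and a R e, but not c R e.
Only Euclidean fails.

Euclidean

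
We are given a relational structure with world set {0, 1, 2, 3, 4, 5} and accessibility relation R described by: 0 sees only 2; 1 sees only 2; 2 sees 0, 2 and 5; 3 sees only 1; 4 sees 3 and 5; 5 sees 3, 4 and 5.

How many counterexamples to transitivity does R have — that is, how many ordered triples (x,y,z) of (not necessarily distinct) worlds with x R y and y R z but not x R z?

Enumerating: (0,2,0), (0,2,5), (1,2,0), (1,2,5), (2,5,3), (2,5,4), (3,1,2), (4,3,1), (4,5,4), (5,3,1).

10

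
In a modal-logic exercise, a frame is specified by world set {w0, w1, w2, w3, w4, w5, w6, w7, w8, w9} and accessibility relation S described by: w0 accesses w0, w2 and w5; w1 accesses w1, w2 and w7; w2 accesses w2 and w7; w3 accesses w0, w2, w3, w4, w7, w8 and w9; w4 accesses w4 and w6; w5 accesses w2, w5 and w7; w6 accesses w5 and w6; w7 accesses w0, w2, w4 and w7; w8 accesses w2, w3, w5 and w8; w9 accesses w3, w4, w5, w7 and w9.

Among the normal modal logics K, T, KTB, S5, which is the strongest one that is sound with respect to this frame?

Reflexive (axiom T): yes — every world is S-related to itself.
Symmetric (axiom B): no — w0 S w2 but not w2 S w0.
Euclidean (axiom 5): no — w0 S w2 and w0 S w5, but not w2 S w5.
So F validates K, T; KTB would additionally require S to be symmetric. The strongest is T.

T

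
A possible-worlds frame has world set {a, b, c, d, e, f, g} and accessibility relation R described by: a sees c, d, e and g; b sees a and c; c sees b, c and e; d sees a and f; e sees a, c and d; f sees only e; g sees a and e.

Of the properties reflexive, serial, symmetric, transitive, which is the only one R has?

Reflexive: no — a is not related to itself.
Serial: yes — every world has a successor (e.g. a R c).
Symmetric: no — a R c but not c R a.
Transitive: no — a R c and c R b, but not a R b.
Only serial holds.

serial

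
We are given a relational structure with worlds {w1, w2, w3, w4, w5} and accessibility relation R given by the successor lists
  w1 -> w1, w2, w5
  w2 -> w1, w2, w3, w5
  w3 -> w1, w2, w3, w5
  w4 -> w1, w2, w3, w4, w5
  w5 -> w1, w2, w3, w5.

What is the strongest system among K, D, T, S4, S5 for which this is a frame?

T

Serial (axiom D): yes — every world has a successor (e.g. w1 R w1).
Reflexive (axiom T): yes — every world is R-related to itself.
Transitive (axiom 4): no — w1 R w2 and w2 R w3, but not w1 R w3.
Euclidean (axiom 5): no — w2 R w1 and w2 R w3, but not w1 R w3.
So F validates K, D, T; S4 would additionally require R to be transitive. The strongest is T.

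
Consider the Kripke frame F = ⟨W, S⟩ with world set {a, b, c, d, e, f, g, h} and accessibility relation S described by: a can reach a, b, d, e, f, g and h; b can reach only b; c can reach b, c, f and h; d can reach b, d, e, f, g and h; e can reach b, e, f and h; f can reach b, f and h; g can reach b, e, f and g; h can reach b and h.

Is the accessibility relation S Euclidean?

Euclidean: no — a S b and a S d, but not b S d.

No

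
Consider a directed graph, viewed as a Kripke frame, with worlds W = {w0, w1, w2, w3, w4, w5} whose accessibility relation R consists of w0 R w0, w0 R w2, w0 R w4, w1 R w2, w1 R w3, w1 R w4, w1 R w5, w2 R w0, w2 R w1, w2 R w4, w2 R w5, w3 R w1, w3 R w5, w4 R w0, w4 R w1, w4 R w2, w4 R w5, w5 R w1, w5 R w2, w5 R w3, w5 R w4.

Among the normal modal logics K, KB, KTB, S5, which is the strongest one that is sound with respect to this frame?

KB

Symmetric (axiom B): yes — every pair in R has its reverse in R.
Reflexive (axiom T): no — w1 is not related to itself.
Euclidean (axiom 5): no — w1 R w2 and w1 R w3, but not w2 R w3.
So F validates K, KB; KTB would additionally require R to be reflexive. The strongest is KB.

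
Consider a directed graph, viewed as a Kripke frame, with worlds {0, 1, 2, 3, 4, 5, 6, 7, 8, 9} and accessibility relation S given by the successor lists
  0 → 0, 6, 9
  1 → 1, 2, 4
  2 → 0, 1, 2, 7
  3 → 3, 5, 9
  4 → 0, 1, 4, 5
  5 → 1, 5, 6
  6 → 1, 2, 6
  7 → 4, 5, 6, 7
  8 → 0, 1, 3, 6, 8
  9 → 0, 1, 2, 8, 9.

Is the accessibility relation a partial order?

No

Reflexive: yes — every world is S-related to itself.
Transitive: no — 0 S 6 and 6 S 1, but not 0 S 1.
Antisymmetric: no — 0 S 9 and 9 S 0 with 0 ≠ 9.
So S is not a partial order.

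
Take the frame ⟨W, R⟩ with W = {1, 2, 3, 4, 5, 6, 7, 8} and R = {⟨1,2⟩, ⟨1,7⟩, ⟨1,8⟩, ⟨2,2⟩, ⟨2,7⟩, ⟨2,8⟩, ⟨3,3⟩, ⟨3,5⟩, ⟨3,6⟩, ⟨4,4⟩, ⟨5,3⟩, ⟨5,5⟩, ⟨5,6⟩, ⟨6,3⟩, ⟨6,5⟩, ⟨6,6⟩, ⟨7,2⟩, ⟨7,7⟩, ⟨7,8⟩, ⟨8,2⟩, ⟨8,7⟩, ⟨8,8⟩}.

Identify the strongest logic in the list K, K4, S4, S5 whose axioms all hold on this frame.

K4

Transitive (axiom 4): yes — every two-step R-path is closed by a direct edge.
Reflexive (axiom T): no — 1 is not related to itself.
Euclidean (axiom 5): yes — any two successors of a common world are R-related.
So F validates K, K4; S4 would additionally require R to be reflexive. The strongest is K4.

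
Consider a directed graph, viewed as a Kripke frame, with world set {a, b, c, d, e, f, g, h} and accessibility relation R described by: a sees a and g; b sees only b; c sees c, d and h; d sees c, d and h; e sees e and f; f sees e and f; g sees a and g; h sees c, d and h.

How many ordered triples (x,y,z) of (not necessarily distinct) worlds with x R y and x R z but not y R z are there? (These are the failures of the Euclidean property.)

0

R is Euclidean; there are no such tuples.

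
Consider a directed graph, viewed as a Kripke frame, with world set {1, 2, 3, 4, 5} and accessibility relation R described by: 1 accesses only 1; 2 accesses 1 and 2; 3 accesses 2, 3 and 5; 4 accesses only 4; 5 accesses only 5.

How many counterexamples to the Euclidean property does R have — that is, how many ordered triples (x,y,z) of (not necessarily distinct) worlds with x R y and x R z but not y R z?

5

Enumerating: (2,1,2), (3,2,3), (3,2,5), (3,5,2), (3,5,3).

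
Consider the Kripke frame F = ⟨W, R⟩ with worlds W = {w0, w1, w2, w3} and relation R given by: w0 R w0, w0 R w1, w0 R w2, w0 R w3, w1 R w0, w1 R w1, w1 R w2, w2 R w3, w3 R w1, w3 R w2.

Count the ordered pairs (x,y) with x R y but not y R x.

4

Enumerating: (w0,w2), (w0,w3), (w1,w2), (w3,w1).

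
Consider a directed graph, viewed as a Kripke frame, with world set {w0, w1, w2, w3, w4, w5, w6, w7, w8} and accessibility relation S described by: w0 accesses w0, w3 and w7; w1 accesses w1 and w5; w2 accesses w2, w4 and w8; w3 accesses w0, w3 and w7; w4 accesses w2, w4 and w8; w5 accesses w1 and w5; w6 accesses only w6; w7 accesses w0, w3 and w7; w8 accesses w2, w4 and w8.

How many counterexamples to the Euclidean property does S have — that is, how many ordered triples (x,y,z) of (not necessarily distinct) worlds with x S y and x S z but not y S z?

S is Euclidean; there are no such tuples.

0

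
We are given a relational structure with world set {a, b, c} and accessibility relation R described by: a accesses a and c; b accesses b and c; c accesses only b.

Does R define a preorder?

Reflexive: no — c is not related to itself.
Transitive: no — a R c and c R b, but not a R b.
So R is not a preorder.

No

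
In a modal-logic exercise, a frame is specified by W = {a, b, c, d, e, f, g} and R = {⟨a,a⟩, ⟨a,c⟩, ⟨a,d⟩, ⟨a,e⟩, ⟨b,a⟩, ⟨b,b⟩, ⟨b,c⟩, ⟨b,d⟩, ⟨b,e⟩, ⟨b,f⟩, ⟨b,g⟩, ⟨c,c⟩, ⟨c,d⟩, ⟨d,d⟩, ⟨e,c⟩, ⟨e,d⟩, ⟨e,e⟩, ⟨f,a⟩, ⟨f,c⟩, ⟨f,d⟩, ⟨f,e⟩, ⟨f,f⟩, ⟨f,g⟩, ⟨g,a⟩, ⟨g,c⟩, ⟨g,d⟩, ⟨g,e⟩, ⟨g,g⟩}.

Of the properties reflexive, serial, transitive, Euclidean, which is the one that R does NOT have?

Euclidean

Reflexive: yes — every world is R-related to itself.
Serial: yes — every world has a successor (e.g. a R a).
Transitive: yes — every two-step R-path is closed by a direct edge.
Euclidean: no — a R c and a R e, but not c R e.
Only Euclidean fails.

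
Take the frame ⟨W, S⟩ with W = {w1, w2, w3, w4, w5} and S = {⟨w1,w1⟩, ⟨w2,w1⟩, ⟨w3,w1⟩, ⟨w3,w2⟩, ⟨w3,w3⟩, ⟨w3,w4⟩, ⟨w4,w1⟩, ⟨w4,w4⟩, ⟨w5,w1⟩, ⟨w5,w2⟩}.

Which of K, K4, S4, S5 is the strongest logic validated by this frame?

Transitive (axiom 4): yes — every two-step S-path is closed by a direct edge.
Reflexive (axiom T): no — w2 is not related to itself.
Euclidean (axiom 5): no — w3 S w1 and w3 S w2, but not w1 S w2.
So F validates K, K4; S4 would additionally require S to be reflexive. The strongest is K4.

K4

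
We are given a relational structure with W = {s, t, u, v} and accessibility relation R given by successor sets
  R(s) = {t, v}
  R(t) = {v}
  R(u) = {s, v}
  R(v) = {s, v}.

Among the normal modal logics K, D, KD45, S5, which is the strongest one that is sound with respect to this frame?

Serial (axiom D): yes — every world has a successor (e.g. s R t).
Euclidean (axiom 5): no — s R v and s R t, but not v R t.
Transitive (axiom 4): no — t R v and v R s, but not t R s.
Reflexive (axiom T): no — s is not related to itself.
So F validates K, D; KD45 would additionally require R to be Euclidean and transitive. The strongest is D.

D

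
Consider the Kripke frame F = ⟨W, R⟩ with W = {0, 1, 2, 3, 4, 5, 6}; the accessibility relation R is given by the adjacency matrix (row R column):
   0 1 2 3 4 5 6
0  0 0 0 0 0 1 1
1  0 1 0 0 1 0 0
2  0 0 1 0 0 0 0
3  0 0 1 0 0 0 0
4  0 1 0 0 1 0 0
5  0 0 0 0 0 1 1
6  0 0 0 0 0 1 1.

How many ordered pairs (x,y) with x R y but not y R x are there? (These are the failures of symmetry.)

Enumerating: (0,5), (0,6), (3,2).

3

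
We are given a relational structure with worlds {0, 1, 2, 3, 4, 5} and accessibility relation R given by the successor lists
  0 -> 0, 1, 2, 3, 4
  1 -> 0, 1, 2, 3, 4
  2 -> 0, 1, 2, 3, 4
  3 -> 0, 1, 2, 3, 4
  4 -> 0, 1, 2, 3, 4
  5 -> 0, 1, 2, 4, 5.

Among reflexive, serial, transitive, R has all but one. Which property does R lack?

transitive

Reflexive: yes — every world is R-related to itself.
Serial: yes — every world has a successor (e.g. 0 R 0).
Transitive: no — 5 R 0 and 0 R 3, but not 5 R 3.
Only transitive fails.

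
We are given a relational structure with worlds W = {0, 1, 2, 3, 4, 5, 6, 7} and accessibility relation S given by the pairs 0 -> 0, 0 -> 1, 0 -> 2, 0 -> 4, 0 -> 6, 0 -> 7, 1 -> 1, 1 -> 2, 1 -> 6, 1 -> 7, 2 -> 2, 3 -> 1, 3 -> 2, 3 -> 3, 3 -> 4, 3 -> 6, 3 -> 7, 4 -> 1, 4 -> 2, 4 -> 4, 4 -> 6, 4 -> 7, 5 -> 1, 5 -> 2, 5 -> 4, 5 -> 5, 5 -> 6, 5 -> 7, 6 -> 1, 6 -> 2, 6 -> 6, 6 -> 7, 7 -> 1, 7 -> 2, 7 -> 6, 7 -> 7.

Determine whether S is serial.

Yes

Serial: yes — every world has a successor (e.g. 0 S 0).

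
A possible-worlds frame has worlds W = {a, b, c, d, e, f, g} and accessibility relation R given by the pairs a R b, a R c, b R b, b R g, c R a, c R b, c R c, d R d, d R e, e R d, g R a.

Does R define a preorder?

Reflexive: no — a is not related to itself.
Transitive: no — a R b and b R g, but not a R g.
So R is not a preorder.

No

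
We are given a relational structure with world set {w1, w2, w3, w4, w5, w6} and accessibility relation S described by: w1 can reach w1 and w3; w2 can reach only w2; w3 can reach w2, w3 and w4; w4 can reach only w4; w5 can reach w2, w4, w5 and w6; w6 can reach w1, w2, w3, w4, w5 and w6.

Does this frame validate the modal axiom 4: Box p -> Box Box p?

No

The schema 4 characterises exactly the transitive frames.
Transitive: no — w1 S w3 and w3 S w2, but not w1 S w2.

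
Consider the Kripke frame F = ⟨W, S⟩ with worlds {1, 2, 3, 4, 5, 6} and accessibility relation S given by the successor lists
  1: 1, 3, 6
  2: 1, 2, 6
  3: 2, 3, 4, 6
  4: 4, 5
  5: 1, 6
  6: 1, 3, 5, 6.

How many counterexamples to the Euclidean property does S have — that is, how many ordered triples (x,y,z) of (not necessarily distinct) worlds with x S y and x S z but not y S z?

Enumerating: (1,3,1), (2,1,2), (2,6,2), (3,2,3), (3,2,4), (3,4,2), (3,4,3), (3,4,6), (3,6,2), (3,6,4), (4,5,4), (4,5,5), (6,1,5), (6,3,1), (6,3,5), (6,5,3), (6,5,5).

17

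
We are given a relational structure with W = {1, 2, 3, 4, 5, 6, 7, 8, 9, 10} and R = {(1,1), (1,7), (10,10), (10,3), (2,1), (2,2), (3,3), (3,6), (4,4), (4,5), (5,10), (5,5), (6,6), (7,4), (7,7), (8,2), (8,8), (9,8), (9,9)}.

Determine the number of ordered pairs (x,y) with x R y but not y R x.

Enumerating: (1,7), (10,3), (2,1), (3,6), (4,5), (5,10), (7,4), (8,2), (9,8).

9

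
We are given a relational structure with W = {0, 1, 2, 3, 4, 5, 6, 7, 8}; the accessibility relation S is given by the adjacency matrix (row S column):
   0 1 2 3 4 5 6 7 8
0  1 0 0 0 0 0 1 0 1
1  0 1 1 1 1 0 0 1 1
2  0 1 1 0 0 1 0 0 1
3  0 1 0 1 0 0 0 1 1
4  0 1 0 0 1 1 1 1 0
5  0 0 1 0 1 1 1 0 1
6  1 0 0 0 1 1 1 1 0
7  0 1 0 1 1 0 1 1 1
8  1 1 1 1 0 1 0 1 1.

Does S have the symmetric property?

Yes

Symmetric: yes — every pair in S has its reverse in S.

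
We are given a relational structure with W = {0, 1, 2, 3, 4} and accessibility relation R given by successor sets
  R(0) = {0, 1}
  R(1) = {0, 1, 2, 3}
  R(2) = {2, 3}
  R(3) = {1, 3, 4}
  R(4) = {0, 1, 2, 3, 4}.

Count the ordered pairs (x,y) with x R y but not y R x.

Enumerating: (1,2), (2,3), (4,0), (4,1), (4,2).

5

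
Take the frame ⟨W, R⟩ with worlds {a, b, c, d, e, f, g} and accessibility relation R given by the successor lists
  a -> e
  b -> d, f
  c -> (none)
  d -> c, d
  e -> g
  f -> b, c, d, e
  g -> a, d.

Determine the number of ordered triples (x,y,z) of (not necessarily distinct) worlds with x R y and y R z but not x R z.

Enumerating: (a,e,g), (b,d,c), (b,f,b), (b,f,c), (b,f,e), (e,g,a), (e,g,d), (f,b,f), (f,e,g), (g,a,e), (g,d,c).

11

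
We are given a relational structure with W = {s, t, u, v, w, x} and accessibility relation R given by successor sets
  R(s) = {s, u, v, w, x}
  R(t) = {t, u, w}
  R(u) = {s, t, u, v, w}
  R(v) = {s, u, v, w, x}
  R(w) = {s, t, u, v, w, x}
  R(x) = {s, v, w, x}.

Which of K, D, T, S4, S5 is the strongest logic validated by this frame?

T

Serial (axiom D): yes — every world has a successor (e.g. s R s).
Reflexive (axiom T): yes — every world is R-related to itself.
Transitive (axiom 4): no — s R u and u R t, but not s R t.
Euclidean (axiom 5): no — s R u and s R x, but not u R x.
So F validates K, D, T; S4 would additionally require R to be transitive. The strongest is T.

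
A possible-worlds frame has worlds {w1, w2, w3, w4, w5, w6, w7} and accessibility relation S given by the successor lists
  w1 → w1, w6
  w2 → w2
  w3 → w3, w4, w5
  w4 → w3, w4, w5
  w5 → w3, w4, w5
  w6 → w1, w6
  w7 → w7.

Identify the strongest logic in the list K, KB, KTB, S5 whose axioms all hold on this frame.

S5

Symmetric (axiom B): yes — every pair in S has its reverse in S.
Reflexive (axiom T): yes — every world is S-related to itself.
Euclidean (axiom 5): yes — any two successors of a common world are S-related.
So F validates K, KB, KTB, S5. The strongest is S5.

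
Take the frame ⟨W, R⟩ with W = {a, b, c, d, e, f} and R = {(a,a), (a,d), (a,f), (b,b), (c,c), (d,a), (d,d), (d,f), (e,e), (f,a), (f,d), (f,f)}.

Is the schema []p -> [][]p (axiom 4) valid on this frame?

Yes

The schema 4 characterises exactly the transitive frames.
Transitive: yes — every two-step R-path is closed by a direct edge.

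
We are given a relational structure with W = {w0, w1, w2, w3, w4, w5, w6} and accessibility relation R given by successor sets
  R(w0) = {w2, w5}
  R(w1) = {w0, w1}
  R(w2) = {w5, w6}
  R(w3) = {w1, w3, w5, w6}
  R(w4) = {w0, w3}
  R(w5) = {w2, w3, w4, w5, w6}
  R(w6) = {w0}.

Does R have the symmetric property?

No

Symmetric: no — w0 R w2 but not w2 R w0.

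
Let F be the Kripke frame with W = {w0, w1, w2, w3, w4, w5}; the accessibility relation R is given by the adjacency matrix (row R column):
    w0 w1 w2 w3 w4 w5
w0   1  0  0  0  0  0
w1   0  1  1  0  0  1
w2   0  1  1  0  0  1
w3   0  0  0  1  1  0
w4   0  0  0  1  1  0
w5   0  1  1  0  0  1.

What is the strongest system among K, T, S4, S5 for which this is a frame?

Reflexive (axiom T): yes — every world is R-related to itself.
Transitive (axiom 4): yes — every two-step R-path is closed by a direct edge.
Euclidean (axiom 5): yes — any two successors of a common world are R-related.
So F validates K, T, S4, S5. The strongest is S5.

S5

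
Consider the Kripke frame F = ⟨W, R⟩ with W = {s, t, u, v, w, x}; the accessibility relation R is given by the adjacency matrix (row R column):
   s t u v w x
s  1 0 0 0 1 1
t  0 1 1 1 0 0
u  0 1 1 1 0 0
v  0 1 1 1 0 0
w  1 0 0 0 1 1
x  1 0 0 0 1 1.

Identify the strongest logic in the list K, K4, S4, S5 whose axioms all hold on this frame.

Transitive (axiom 4): yes — every two-step R-path is closed by a direct edge.
Reflexive (axiom T): yes — every world is R-related to itself.
Euclidean (axiom 5): yes — any two successors of a common world are R-related.
So F validates K, K4, S4, S5. The strongest is S5.

S5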